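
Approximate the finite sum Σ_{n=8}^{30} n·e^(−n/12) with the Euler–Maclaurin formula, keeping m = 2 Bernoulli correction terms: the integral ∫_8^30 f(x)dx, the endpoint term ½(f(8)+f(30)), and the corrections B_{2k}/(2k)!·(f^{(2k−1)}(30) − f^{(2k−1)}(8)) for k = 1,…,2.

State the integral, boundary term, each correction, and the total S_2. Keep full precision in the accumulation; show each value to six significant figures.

S_2 ≈ 85.1097

The integral term ∫_8^30 x·e^(−x/12) dx = 81.8493.
Boundary: ½(f(8) + f(30)) = ½(4.10734 + 2.46255) = 3.28494.
Running total after boundary: 85.1342.
Correction k=1: B_{2}/2! · (f^{(1)}(30) − f^{(1)}(8)) = 1/12 · (-0.123127 − 0.171139) = -0.0245222.
Partial sum through k=1: 85.1097.
Correction k=2: B_{4}/4! · (f^{(3)}(30) − f^{(3)}(8)) = −1/720 · (0.000285017 − 0.00831926) = 1.11587e-05.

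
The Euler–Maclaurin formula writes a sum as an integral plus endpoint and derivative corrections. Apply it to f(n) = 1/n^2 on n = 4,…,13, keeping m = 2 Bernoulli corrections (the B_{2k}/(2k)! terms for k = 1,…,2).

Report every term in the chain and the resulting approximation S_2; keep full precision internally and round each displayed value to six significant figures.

S_2 ≈ 0.209781

The integral term ∫_4^13 1/x^2 dx = 0.173077.
Endpoint term: (f(4) + f(13))/2 = (0.0625000 + 0.00591716)/2 = 0.0342086.
Integral + boundary = 0.207286.
Order-1 term: 1/12 · (-0.000910332 − (-0.0312500)) = 0.00252831.
Running total after k=1: 0.209814.
Order-2 term: −1/720 · (-6.46390e-05 − (-0.0234375)) = -3.24623e-05.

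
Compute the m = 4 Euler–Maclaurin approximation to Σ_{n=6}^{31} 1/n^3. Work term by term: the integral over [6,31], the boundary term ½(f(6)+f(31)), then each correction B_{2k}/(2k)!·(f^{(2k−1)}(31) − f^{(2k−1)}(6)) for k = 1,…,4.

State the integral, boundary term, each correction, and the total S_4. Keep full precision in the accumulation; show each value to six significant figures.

S_4 ≈ 0.0158911

∫_6^31 1/x^3 dx evaluates to 0.0133686.
Endpoint term: (f(6) + f(31))/2 = (0.00462963 + 3.35672e-05)/2 = 0.00233160.
Running total after boundary: 0.0157002.
Order-1 term: 1/12 · (-3.24844e-06 − (-0.00231481)) = 0.000192631.
Running total after k=1: 0.0158928.
Order-2 term: −1/720 · (-6.76054e-08 − (-0.00128601)) = -1.78603e-06.
Running total after k=2: 0.0158910.
Order-3 term: 1/30240 · (-2.95466e-09 − (-0.00150034)) = 4.96144e-08.
Running total after k=3: 0.0158911.
Order-4 term: −1/1209600 · (-2.21369e-10 − (-0.00300069)) = -2.48073e-09.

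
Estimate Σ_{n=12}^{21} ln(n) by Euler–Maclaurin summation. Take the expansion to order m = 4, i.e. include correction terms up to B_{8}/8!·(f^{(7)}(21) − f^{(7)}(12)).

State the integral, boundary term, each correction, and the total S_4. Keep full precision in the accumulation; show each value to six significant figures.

The integral term ∫_12^21 ln(x) dx = 25.1161.
Boundary: ½(f(12) + f(21)) = ½(2.48491 + 3.04452) = 2.76471.
Integral + boundary = 27.8808.
Order-1 term: 1/12 · (0.0476190 − 0.0833333) = -0.00297619.
Partial sum through k=1: 27.8778.
Order-2 term: −1/720 · (0.000215959 − 0.00115741) = 1.30757e-06.
Partial sum through k=2: 27.8778.
Order-3 term: 1/30240 · (5.87645e-06 − 9.64506e-05) = -2.99518e-09.
Partial sum through k=3: 27.8778.
Order-4 term: −1/1209600 · (3.99758e-07 − 2.00939e-05) = 1.62815e-11.

S_4 ≈ 27.8778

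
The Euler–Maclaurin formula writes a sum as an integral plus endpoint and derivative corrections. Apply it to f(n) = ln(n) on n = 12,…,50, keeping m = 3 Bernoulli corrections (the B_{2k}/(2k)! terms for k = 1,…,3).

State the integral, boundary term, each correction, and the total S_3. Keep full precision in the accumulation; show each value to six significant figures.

S_3 ≈ 130.975

Integral: ∫_12^50 ln(x) dx = 127.782.
Endpoint term: (f(12) + f(50))/2 = (2.48491 + 3.91202)/2 = 3.19846.
Running total after boundary: 130.981.
Correction k=1: B_{2}/2! · (f^{(1)}(50) − f^{(1)}(12)) = 1/12 · (0.0200000 − 0.0833333) = -0.00527778.
Partial sum through k=1: 130.975.
Correction k=2: B_{4}/4! · (f^{(3)}(50) − f^{(3)}(12)) = −1/720 · (1.60000e-05 − 0.00115741) = 1.58529e-06.
Partial sum through k=2: 130.975.
Correction k=3: B_{6}/6! · (f^{(5)}(50) − f^{(5)}(12)) = 1/30240 · (7.68000e-08 − 9.64506e-05) = -3.18696e-09.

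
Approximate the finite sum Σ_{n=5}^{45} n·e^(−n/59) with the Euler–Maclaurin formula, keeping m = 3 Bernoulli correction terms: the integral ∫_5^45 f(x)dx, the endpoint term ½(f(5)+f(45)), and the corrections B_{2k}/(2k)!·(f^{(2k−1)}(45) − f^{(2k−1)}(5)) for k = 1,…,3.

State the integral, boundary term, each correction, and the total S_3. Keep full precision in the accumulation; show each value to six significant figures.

∫_5^45 x·e^(−x/59) dx evaluates to 607.355.
Boundary: ½(f(5) + f(45)) = ½(4.59373 + 20.9880) = 12.7909.
Integral + boundary = 620.145.
Correction k=1: B_{2}/2! · (f^{(1)}(45) − f^{(1)}(5)) = 1/12 · (0.110671 − 0.840886) = -0.0608512.
After k=1: 620.085.
Correction k=2: B_{4}/4! · (f^{(3)}(45) − f^{(3)}(5)) = −1/720 · (0.000299762 − 0.000769428) = 6.52314e-07.
After k=2: 620.085.
Correction k=3: B_{6}/6! · (f^{(5)}(45) − f^{(5)}(5)) = 1/30240 · (1.63094e-07 − 3.72678e-07) = -6.93067e-12.

S_3 ≈ 620.085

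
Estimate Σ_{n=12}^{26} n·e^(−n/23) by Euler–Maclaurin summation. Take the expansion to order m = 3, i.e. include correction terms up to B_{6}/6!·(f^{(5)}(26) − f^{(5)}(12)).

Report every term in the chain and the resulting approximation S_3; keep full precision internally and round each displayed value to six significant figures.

Integral: ∫_12^26 x·e^(−x/23) dx = 113.857.
Boundary: ½(f(12) + f(26)) = ½(7.12185 + 8.39521) = 7.75853.
Running total after boundary: 121.616.
Order-1 term: 1/12 · (-0.0421165 − 0.283842) = -0.0271632.
Running total after k=1: 121.589.
Order-2 term: −1/720 · (0.00114115 − 0.00278037) = 2.27670e-06.
Running total after k=2: 121.589.
Order-3 term: 1/30240 · (4.46487e-06 − 9.49751e-06) = -1.66423e-10.

S_3 ≈ 121.589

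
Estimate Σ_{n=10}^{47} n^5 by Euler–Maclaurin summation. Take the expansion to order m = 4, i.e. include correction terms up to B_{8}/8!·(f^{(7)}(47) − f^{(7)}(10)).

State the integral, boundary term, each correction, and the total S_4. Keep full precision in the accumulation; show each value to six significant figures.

Integral: ∫_10^47 x^5 dx = 1.79637e+09.
½[f(10) + f(47)] = ½[100000 + 2.29345e+08] = 1.14723e+08.
Running total after boundary: 1.91109e+09.
k=1: B_{2}/(2)! × [f^{(1)}(47) − f^{(1)}(10)] = 1/12 × (2.43984e+07 − 50000.0) = 2.02903e+06.
Partial sum through k=1: 1.91312e+09.
k=2: B_{4}/(4)! × [f^{(3)}(47) − f^{(3)}(10)] = −1/720 × (132540 − 6000.00) = -175.750.
Partial sum through k=2: 1.91312e+09.
k=3: B_{6}/(6)! × [f^{(5)}(47) − f^{(5)}(10)] = 1/30240 × (120.000 − 120.000) = 0.00000.
Partial sum through k=3: 1.91312e+09.
k=4: B_{8}/(8)! × [f^{(7)}(47) − f^{(7)}(10)] = −1/1209600 × (0.00000 − 0.00000) = 0.00000.

S_4 ≈ 1.91312e+09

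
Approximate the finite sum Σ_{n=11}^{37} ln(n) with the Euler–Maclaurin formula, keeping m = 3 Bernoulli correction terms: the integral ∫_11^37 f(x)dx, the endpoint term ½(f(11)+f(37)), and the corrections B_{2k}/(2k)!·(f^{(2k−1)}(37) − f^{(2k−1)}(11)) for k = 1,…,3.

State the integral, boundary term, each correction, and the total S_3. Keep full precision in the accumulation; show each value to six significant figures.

S_3 ≈ 84.2262

∫_11^37 ln(x) dx evaluates to 81.2271.
½[f(11) + f(37)] = ½[2.39790 + 3.61092] = 3.00441.
Integral + boundary = 84.2315.
Correction k=1: B_{2}/2! · (f^{(1)}(37) − f^{(1)}(11)) = 1/12 · (0.0270270 − 0.0909091) = -0.00532351.
Partial sum through k=1: 84.2262.
Correction k=2: B_{4}/4! · (f^{(3)}(37) − f^{(3)}(11)) = −1/720 · (3.94843e-05 − 0.00150263) = 2.03215e-06.
Partial sum through k=2: 84.2262.
Correction k=3: B_{6}/6! · (f^{(5)}(37) − f^{(5)}(11)) = 1/30240 · (3.46101e-07 − 0.000149021) = -4.91650e-09.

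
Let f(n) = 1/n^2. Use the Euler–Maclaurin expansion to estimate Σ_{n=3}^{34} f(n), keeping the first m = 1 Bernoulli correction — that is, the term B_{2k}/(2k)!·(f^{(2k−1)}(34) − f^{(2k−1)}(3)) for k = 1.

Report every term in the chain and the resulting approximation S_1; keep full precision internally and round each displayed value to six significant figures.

The integral term ∫_3^34 1/x^2 dx = 0.303922.
½[f(3) + f(34)] = ½[0.111111 + 0.000865052] = 0.0559881.
So far: 0.359910.
k=1: B_{2}/(2)! × [f^{(1)}(34) − f^{(1)}(3)] = 1/12 × (-5.08854e-05 − (-0.0740741)) = 0.00616860.

S_1 ≈ 0.366078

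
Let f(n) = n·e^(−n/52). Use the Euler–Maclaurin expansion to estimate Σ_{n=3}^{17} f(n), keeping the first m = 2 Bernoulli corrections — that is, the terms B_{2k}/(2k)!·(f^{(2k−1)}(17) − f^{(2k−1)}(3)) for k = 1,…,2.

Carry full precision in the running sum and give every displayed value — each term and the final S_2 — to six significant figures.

∫_3^17 x·e^(−x/52) dx evaluates to 112.222.
Endpoint term: (f(3) + f(17))/2 = (2.83182 + 12.2594)/2 = 7.54559.
Integral + boundary = 119.767.
k=1: B_{2}/(2)! × [f^{(1)}(17) − f^{(1)}(3)] = 1/12 × (0.485382 − 0.889482) = -0.0336750.
After k=1: 119.734.
k=2: B_{4}/(4)! × [f^{(3)}(17) − f^{(3)}(3)] = −1/720 × (0.000712892 − 0.00102713) = 4.36443e-07.

S_2 ≈ 119.734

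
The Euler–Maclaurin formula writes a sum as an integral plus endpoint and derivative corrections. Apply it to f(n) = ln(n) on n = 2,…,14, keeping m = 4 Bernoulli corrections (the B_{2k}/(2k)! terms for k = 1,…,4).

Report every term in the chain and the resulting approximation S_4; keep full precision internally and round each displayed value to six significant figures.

∫_2^14 ln(x) dx evaluates to 23.5605.
½[f(2) + f(14)] = ½[0.693147 + 2.63906] = 1.66610.
So far: 25.2266.
k=1: B_{2}/(2)! × [f^{(1)}(14) − f^{(1)}(2)] = 1/12 × (0.0714286 − 0.500000) = -0.0357143.
After k=1: 25.1909.
k=2: B_{4}/(4)! × [f^{(3)}(14) − f^{(3)}(2)] = −1/720 × (0.000728863 − 0.250000) = 0.000346210.
After k=2: 25.1912.
k=3: B_{6}/(6)! × [f^{(5)}(14) − f^{(5)}(2)] = 1/30240 × (4.46243e-05 − 0.750000) = -2.48001e-05.
After k=3: 25.1912.
k=4: B_{8}/(8)! × [f^{(7)}(14) − f^{(7)}(2)] = −1/1209600 × (6.83024e-06 − 5.62500) = 4.65029e-06.

S_4 ≈ 25.1912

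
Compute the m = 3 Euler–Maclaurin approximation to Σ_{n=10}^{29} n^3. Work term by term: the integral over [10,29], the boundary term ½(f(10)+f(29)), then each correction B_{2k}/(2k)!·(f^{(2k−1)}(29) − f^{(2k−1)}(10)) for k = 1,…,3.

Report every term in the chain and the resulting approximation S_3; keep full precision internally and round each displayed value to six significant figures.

S_3 ≈ 187200

∫_10^29 x^3 dx evaluates to 174320.
½[f(10) + f(29)] = ½[1000.00 + 24389.0] = 12694.5.
So far: 187015.
Correction k=1: B_{2}/2! · (f^{(1)}(29) − f^{(1)}(10)) = 1/12 · (2523.00 − 300.000) = 185.250.
Running total after k=1: 187200.
Correction k=2: B_{4}/4! · (f^{(3)}(29) − f^{(3)}(10)) = −1/720 · (6.00000 − 6.00000) = 0.00000.
Running total after k=2: 187200.
Correction k=3: B_{6}/6! · (f^{(5)}(29) − f^{(5)}(10)) = 1/30240 · (0.00000 − 0.00000) = 0.00000.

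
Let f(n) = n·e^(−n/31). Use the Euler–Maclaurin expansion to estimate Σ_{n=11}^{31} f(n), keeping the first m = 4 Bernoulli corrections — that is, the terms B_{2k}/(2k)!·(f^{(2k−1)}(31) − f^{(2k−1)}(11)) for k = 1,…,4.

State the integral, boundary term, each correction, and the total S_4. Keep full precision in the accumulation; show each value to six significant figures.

∫_11^31 x·e^(−x/31) dx evaluates to 206.011.
Boundary: ½(f(11) + f(31)) = ½(7.71415 + 11.4043) = 9.55921.
Running total after boundary: 215.570.
Correction k=1: B_{2}/2! · (f^{(1)}(31) − f^{(1)}(11)) = 1/12 · (0.00000 − 0.452443) = -0.0377036.
After k=1: 215.532.
Correction k=2: B_{4}/4! · (f^{(3)}(31) − f^{(3)}(11)) = −1/720 · (0.000765618 − 0.00193030) = 1.61761e-06.
After k=2: 215.532.
Correction k=3: B_{6}/6! · (f^{(5)}(31) − f^{(5)}(11)) = 1/30240 · (1.59338e-06 − 3.52736e-06) = -6.39544e-11.
After k=3: 215.532.
Correction k=4: B_{8}/8! · (f^{(7)}(31) − f^{(7)}(11)) = −1/1209600 · (2.48706e-09 − 5.25087e-09) = 2.28489e-15.

S_4 ≈ 215.532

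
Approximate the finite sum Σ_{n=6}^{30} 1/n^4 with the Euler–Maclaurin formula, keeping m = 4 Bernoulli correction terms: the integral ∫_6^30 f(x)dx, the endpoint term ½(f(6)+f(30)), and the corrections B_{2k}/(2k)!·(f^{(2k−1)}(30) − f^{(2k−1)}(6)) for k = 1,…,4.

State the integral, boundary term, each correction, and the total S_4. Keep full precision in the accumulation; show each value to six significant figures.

S_4 ≈ 0.00195956

∫_6^30 1/x^4 dx evaluates to 0.00153086.
Endpoint term: (f(6) + f(30))/2 = (0.000771605 + 1.23457e-06)/2 = 0.000386420.
Integral + boundary = 0.00191728.
Order-1 term: 1/12 · (-1.64609e-07 − (-0.000514403)) = 4.28532e-05.
Partial sum through k=1: 0.00196014.
Order-2 term: −1/720 · (-5.48697e-09 − (-0.000428669)) = -5.95367e-07.
Partial sum through k=2: 0.00195954.
Order-3 term: 1/30240 · (-3.41411e-10 − (-0.000666819)) = 2.20509e-08.
Partial sum through k=3: 0.00195956.
Order-4 term: −1/1209600 · (-3.41411e-11 − (-0.00166705)) = -1.37818e-09.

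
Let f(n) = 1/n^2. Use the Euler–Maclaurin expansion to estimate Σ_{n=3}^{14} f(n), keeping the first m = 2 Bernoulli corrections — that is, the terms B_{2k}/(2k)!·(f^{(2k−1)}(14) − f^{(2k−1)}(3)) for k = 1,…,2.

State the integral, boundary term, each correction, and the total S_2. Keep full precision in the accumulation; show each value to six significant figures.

S_2 ≈ 0.325986

The integral term ∫_3^14 1/x^2 dx = 0.261905.
Boundary: ½(f(3) + f(14)) = ½(0.111111 + 0.00510204) = 0.0581066.
Running total after boundary: 0.320011.
k=1: B_{2}/(2)! × [f^{(1)}(14) − f^{(1)}(3)] = 1/12 × (-0.000728863 − (-0.0740741)) = 0.00611210.
Partial sum through k=1: 0.326123.
k=2: B_{4}/(4)! × [f^{(3)}(14) − f^{(3)}(3)] = −1/720 × (-4.46243e-05 − (-0.0987654)) = -0.000137112.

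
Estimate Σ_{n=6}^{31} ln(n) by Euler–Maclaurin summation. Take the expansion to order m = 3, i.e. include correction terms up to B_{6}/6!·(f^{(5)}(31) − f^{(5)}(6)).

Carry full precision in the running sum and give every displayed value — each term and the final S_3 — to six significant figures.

S_3 ≈ 73.3047

Integral: ∫_6^31 ln(x) dx = 70.7030.
Endpoint term: (f(6) + f(31))/2 = (1.79176 + 3.43399)/2 = 2.61287.
Running total after boundary: 73.3159.
Correction k=1: B_{2}/2! · (f^{(1)}(31) − f^{(1)}(6)) = 1/12 · (0.0322581 − 0.166667) = -0.0112007.
Running total after k=1: 73.3047.
Correction k=2: B_{4}/4! · (f^{(3)}(31) − f^{(3)}(6)) = −1/720 · (6.71344e-05 − 0.00925926) = 1.27668e-05.
Running total after k=2: 73.3047.
Correction k=3: B_{6}/6! · (f^{(5)}(31) − f^{(5)}(6)) = 1/30240 · (8.38306e-07 − 0.00308642) = -1.02036e-07.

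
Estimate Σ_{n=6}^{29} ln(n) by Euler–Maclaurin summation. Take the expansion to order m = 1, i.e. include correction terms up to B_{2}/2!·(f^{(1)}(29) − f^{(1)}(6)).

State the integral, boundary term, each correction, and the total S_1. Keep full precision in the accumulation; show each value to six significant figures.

S_1 ≈ 66.4695

Integral: ∫_6^29 ln(x) dx = 63.9010.
Boundary: ½(f(6) + f(29)) = ½(1.79176 + 3.36730) = 2.57953.
So far: 66.4805.
Correction k=1: B_{2}/2! · (f^{(1)}(29) − f^{(1)}(6)) = 1/12 · (0.0344828 − 0.166667) = -0.0110153.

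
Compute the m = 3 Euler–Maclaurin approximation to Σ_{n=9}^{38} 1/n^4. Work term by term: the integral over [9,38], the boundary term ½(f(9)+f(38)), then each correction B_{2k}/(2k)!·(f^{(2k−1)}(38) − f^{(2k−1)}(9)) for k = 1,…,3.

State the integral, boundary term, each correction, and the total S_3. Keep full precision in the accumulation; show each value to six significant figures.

S_3 ≈ 0.000533227

∫_9^38 1/x^4 dx evaluates to 0.000451173.
Endpoint term: (f(9) + f(38))/2 = (0.000152416 + 4.79585e-07)/2 = 7.64477e-05.
Integral + boundary = 0.000527620.
Correction k=1: B_{2}/2! · (f^{(1)}(38) − f^{(1)}(9)) = 1/12 · (-5.04826e-08 − (-6.77404e-05)) = 5.64082e-06.
Partial sum through k=1: 0.000533261.
Correction k=2: B_{4}/4! · (f^{(3)}(38) − f^{(3)}(9)) = −1/720 · (-1.04881e-09 − (-2.50890e-05)) = -3.48444e-08.
Partial sum through k=2: 0.000533226.
Correction k=3: B_{6}/6! · (f^{(5)}(38) − f^{(5)}(9)) = 1/30240 · (-4.06740e-11 − (-1.73455e-05)) = 5.73593e-10.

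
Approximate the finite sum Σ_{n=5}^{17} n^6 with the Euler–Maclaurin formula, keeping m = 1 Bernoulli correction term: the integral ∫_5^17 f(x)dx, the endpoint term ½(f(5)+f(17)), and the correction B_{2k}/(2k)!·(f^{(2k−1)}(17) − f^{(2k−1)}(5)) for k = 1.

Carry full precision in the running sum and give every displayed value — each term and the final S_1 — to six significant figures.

S_1 ≈ 7.13936e+07

Integral: ∫_5^17 x^6 dx = 5.86086e+07.
½[f(5) + f(17)] = ½[15625.0 + 2.41376e+07] = 1.20766e+07.
Running total after boundary: 7.06852e+07.
Order-1 term: 1/12 · (8.51914e+06 − 18750.0) = 708366.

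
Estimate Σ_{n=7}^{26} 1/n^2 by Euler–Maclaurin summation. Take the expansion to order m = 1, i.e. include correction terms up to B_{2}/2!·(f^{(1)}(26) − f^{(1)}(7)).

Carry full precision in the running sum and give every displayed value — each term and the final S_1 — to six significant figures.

S_1 ≈ 0.115816

The integral term ∫_7^26 1/x^2 dx = 0.104396.
½[f(7) + f(26)] = ½[0.0204082 + 0.00147929] = 0.0109437.
So far: 0.115339.
k=1: B_{2}/(2)! × [f^{(1)}(26) − f^{(1)}(7)] = 1/12 × (-0.000113792 − (-0.00583090)) = 0.000476426.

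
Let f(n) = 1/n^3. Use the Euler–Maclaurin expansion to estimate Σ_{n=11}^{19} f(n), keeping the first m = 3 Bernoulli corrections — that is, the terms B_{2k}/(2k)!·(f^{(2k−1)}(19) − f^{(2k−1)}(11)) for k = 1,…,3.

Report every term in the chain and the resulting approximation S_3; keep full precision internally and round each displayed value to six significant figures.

S_3 ≈ 0.00321086

∫_11^19 1/x^3 dx evaluates to 0.00274719.
Boundary: ½(f(11) + f(19)) = ½(0.000751315 + 0.000145794) = 0.000448554.
So far: 0.00319574.
Order-1 term: 1/12 · (-2.30201e-05 − (-0.000204904)) = 1.51570e-05.
Partial sum through k=1: 0.00321090.
Order-2 term: −1/720 · (-1.27535e-06 − (-3.38684e-05)) = -4.52682e-08.
Partial sum through k=2: 0.00321086.
Order-3 term: 1/30240 · (-1.48379e-07 − (-1.17560e-05)) = 3.83849e-10.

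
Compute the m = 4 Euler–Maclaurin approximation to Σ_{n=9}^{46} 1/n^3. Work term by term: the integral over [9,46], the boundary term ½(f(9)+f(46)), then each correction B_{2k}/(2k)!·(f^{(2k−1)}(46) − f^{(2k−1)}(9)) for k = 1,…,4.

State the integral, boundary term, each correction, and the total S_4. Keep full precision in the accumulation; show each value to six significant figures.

∫_9^46 1/x^3 dx evaluates to 0.00593654.
Boundary: ½(f(9) + f(46)) = ½(0.00137174 + 1.02737e-05) = 0.000691008.
Integral + boundary = 0.00662755.
Order-1 term: 1/12 · (-6.70023e-07 − (-0.000457247)) = 3.80481e-05.
After k=1: 0.00666560.
Order-2 term: −1/720 · (-6.33292e-09 − (-0.000112901)) = -1.56798e-07.
After k=2: 0.00666544.
Order-3 term: 1/30240 · (-1.25701e-10 − (-5.85410e-05)) = 1.93588e-09.
After k=3: 0.00666545.
Order-4 term: −1/1209600 · (-4.27715e-12 − (-5.20365e-05)) = -4.30196e-11.

S_4 ≈ 0.00666545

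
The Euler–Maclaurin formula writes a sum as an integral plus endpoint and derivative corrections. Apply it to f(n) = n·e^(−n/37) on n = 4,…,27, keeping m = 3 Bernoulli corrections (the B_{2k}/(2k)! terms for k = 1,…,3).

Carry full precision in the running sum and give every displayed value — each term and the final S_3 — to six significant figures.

S_3 ≈ 228.332

Integral: ∫_4^27 x·e^(−x/37) dx = 220.085.
Boundary: ½(f(4) + f(27)) = ½(3.59012 + 13.0151) = 8.30259.
So far: 228.387.
Order-1 term: 1/12 · (0.130281 − 0.800500) = -0.0558516.
Partial sum through k=1: 228.332.
Order-2 term: −1/720 · (0.000799386 − 0.00189595) = 1.52301e-06.
Partial sum through k=2: 228.332.
Order-3 term: 1/30240 · (1.09833e-06 − 2.34271e-06) = -4.11504e-11.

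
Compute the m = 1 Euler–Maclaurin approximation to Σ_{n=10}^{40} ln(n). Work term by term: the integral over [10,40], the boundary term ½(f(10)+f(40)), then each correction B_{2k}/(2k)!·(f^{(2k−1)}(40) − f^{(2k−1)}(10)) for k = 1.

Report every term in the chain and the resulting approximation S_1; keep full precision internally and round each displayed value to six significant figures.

S_1 ≈ 97.5188

Integral: ∫_10^40 ln(x) dx = 94.5293.
Endpoint term: (f(10) + f(40))/2 = (2.30259 + 3.68888)/2 = 2.99573.
Running total after boundary: 97.5251.
k=1: B_{2}/(2)! × [f^{(1)}(40) − f^{(1)}(10)] = 1/12 × (0.0250000 − 0.100000) = -0.00625000.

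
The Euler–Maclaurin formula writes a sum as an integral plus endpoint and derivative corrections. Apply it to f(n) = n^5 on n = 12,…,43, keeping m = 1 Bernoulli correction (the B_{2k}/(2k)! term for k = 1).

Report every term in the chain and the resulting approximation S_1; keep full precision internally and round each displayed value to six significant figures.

S_1 ≈ 1.12811e+09

∫_12^43 x^5 dx evaluates to 1.05306e+09.
½[f(12) + f(43)] = ½[248832 + 1.47008e+08] = 7.36286e+07.
Running total after boundary: 1.12669e+09.
k=1: B_{2}/(2)! × [f^{(1)}(43) − f^{(1)}(12)] = 1/12 × (1.70940e+07 − 103680) = 1.41586e+06.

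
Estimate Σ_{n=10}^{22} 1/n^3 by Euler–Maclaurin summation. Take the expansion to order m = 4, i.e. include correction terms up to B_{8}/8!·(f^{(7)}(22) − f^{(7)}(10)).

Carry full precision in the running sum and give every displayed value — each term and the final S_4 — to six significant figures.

∫_10^22 1/x^3 dx evaluates to 0.00396694.
Endpoint term: (f(10) + f(22))/2 = (0.00100000 + 9.39144e-05)/2 = 0.000546957.
Running total after boundary: 0.00451390.
k=1: B_{2}/(2)! × [f^{(1)}(22) − f^{(1)}(10)] = 1/12 × (-1.28065e-05 − (-0.000300000)) = 2.39328e-05.
Running total after k=1: 0.00453783.
k=2: B_{4}/(4)! × [f^{(3)}(22) − f^{(3)}(10)] = −1/720 × (-5.29194e-07 − (-6.00000e-05)) = -8.25983e-08.
Running total after k=2: 0.00453775.
k=3: B_{6}/(6)! × [f^{(5)}(22) − f^{(5)}(10)] = 1/30240 × (-4.59218e-08 − (-2.52000e-05)) = 8.31815e-10.
Running total after k=3: 0.00453775.
k=4: B_{8}/(8)! × [f^{(7)}(22) − f^{(7)}(10)] = −1/1209600 × (-6.83135e-09 − (-1.81440e-05)) = -1.49944e-11.

S_4 ≈ 0.00453775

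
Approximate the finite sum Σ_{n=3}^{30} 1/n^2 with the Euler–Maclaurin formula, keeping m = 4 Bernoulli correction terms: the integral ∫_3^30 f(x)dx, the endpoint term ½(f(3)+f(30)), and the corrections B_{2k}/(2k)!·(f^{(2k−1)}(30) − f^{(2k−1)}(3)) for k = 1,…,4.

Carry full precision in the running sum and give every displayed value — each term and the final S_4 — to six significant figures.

S_4 ≈ 0.362150

Integral: ∫_3^30 1/x^2 dx = 0.300000.
Boundary: ½(f(3) + f(30)) = ½(0.111111 + 0.00111111) = 0.0561111.
Running total after boundary: 0.356111.
Correction k=1: B_{2}/2! · (f^{(1)}(30) − f^{(1)}(3)) = 1/12 · (-7.40741e-05 − (-0.0740741)) = 0.00616667.
Partial sum through k=1: 0.362278.
Correction k=2: B_{4}/4! · (f^{(3)}(30) − f^{(3)}(3)) = −1/720 · (-9.87654e-07 − (-0.0987654)) = -0.000137173.
Partial sum through k=2: 0.362141.
Correction k=3: B_{6}/6! · (f^{(5)}(30) − f^{(5)}(3)) = 1/30240 · (-3.29218e-08 − (-0.329218)) = 1.08868e-05.
Partial sum through k=3: 0.362151.
Correction k=4: B_{8}/8! · (f^{(7)}(30) − f^{(7)}(3)) = −1/1209600 · (-2.04847e-09 − (-2.04847)) = -1.69351e-06.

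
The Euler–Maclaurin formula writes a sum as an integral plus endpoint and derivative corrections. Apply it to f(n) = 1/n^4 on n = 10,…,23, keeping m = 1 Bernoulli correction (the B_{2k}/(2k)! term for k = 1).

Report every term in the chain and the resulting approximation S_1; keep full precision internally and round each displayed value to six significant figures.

S_1 ≈ 0.000361005

Integral: ∫_10^23 1/x^4 dx = 0.000305937.
Boundary: ½(f(10) + f(23)) = ½(0.000100000 + 3.57346e-06) = 5.17867e-05.
Integral + boundary = 0.000357724.
k=1: B_{2}/(2)! × [f^{(1)}(23) − f^{(1)}(10)] = 1/12 × (-6.21471e-07 − (-4.00000e-05)) = 3.28154e-06.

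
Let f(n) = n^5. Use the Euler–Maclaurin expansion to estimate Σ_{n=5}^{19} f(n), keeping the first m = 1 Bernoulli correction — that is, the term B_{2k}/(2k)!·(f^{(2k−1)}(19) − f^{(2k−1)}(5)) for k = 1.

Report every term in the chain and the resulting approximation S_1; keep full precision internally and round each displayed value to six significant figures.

S_1 ≈ 9.13203e+06

The integral term ∫_5^19 x^5 dx = 7.83838e+06.
Endpoint term: (f(5) + f(19))/2 = (3125.00 + 2.47610e+06)/2 = 1.23961e+06.
So far: 9.07799e+06.
k=1: B_{2}/(2)! × [f^{(1)}(19) − f^{(1)}(5)] = 1/12 × (651605 − 3125.00) = 54040.0.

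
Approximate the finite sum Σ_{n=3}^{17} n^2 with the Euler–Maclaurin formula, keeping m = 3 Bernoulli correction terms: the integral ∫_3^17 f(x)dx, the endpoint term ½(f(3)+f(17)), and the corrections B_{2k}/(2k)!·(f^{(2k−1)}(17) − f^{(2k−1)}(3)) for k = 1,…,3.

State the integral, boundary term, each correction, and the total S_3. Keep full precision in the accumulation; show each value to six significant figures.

S_3 ≈ 1780.00

The integral term ∫_3^17 x^2 dx = 1628.67.
½[f(3) + f(17)] = ½[9.00000 + 289.000] = 149.000.
Running total after boundary: 1777.67.
Correction k=1: B_{2}/2! · (f^{(1)}(17) − f^{(1)}(3)) = 1/12 · (34.0000 − 6.00000) = 2.33333.
Partial sum through k=1: 1780.00.
Correction k=2: B_{4}/4! · (f^{(3)}(17) − f^{(3)}(3)) = −1/720 · (0.00000 − 0.00000) = 0.00000.
Partial sum through k=2: 1780.00.
Correction k=3: B_{6}/6! · (f^{(5)}(17) − f^{(5)}(3)) = 1/30240 · (0.00000 − 0.00000) = 0.00000.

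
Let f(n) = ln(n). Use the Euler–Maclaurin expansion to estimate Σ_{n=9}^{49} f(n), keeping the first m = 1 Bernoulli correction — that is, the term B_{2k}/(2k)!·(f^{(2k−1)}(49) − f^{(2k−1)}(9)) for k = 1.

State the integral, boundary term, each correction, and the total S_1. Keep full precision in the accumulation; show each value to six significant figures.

S_1 ≈ 133.961

Integral: ∫_9^49 ln(x) dx = 130.924.
½[f(9) + f(49)] = ½[2.19722 + 3.89182] = 3.04452.
Running total after boundary: 133.969.
Correction k=1: B_{2}/2! · (f^{(1)}(49) − f^{(1)}(9)) = 1/12 · (0.0204082 − 0.111111) = -0.00755858.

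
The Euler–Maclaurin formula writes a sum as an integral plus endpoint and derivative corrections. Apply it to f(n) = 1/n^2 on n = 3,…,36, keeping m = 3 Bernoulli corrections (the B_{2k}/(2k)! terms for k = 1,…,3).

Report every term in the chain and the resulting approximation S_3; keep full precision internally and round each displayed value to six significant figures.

S_3 ≈ 0.367540

The integral term ∫_3^36 1/x^2 dx = 0.305556.
Endpoint term: (f(3) + f(36))/2 = (0.111111 + 0.000771605)/2 = 0.0559414.
Running total after boundary: 0.361497.
Order-1 term: 1/12 · (-4.28669e-05 − (-0.0740741)) = 0.00616927.
Running total after k=1: 0.367666.
Order-2 term: −1/720 · (-3.96916e-07 − (-0.0987654)) = -0.000137174.
Running total after k=2: 0.367529.
Order-3 term: 1/30240 · (-9.18787e-09 − (-0.329218)) = 1.08868e-05.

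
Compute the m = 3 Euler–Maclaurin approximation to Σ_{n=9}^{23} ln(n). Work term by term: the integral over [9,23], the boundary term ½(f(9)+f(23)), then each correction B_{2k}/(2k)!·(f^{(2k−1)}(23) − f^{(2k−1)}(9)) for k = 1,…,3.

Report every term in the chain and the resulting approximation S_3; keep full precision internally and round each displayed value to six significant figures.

Integral: ∫_9^23 ln(x) dx = 38.3413.
½[f(9) + f(23)] = ½[2.19722 + 3.13549] = 2.66636.
Integral + boundary = 41.0077.
k=1: B_{2}/(2)! × [f^{(1)}(23) − f^{(1)}(9)] = 1/12 × (0.0434783 − 0.111111) = -0.00563607.
Partial sum through k=1: 41.0021.
k=2: B_{4}/(4)! × [f^{(3)}(23) − f^{(3)}(9)] = −1/720 × (0.000164379 − 0.00274348) = 3.58209e-06.
Partial sum through k=2: 41.0021.
k=3: B_{6}/(6)! × [f^{(5)}(23) − f^{(5)}(9)] = 1/30240 × (3.72883e-06 − 0.000406442) = -1.33172e-08.

S_3 ≈ 41.0021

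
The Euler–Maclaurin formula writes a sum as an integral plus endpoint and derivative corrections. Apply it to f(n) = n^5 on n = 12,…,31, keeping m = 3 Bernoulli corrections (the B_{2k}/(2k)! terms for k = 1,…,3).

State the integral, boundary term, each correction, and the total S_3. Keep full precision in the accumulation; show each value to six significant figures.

The integral term ∫_12^31 x^5 dx = 1.47420e+08.
Endpoint term: (f(12) + f(31))/2 = (248832 + 2.86292e+07)/2 = 1.44390e+07.
So far: 1.61859e+08.
k=1: B_{2}/(2)! × [f^{(1)}(31) − f^{(1)}(12)] = 1/12 × (4.61760e+06 − 103680) = 376160.
Partial sum through k=1: 1.62235e+08.
k=2: B_{4}/(4)! × [f^{(3)}(31) − f^{(3)}(12)] = −1/720 × (57660.0 − 8640.00) = -68.0833.
Partial sum through k=2: 1.62235e+08.
k=3: B_{6}/(6)! × [f^{(5)}(31) − f^{(5)}(12)] = 1/30240 × (120.000 − 120.000) = 0.00000.

S_3 ≈ 1.62235e+08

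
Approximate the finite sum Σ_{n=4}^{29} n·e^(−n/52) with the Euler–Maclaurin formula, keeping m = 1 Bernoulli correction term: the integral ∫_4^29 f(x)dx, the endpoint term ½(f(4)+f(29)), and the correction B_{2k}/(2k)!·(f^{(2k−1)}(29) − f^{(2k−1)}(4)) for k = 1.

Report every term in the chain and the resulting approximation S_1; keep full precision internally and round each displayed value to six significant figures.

∫_4^29 x·e^(−x/52) dx evaluates to 284.908.
Boundary: ½(f(4) + f(29)) = ½(3.70384 + 16.6033) = 10.1536.
Running total after boundary: 295.061.
k=1: B_{2}/(2)! × [f^{(1)}(29) − f^{(1)}(4)] = 1/12 × (0.253234 − 0.854733) = -0.0501250.

S_1 ≈ 295.011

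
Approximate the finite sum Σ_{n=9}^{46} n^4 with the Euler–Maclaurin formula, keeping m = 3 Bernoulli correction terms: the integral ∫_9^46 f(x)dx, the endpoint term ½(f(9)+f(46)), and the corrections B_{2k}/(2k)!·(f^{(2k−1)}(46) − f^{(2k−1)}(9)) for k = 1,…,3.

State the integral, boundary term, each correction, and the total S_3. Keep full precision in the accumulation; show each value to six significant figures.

The integral term ∫_9^46 x^4 dx = 4.11808e+07.
Endpoint term: (f(9) + f(46))/2 = (6561.00 + 4.47746e+06)/2 = 2.24201e+06.
Running total after boundary: 4.34228e+07.
k=1: B_{2}/(2)! × [f^{(1)}(46) − f^{(1)}(9)] = 1/12 × (389344 − 2916.00) = 32202.3.
After k=1: 4.34550e+07.
k=2: B_{4}/(4)! × [f^{(3)}(46) − f^{(3)}(9)] = −1/720 × (1104.00 − 216.000) = -1.23333.
After k=2: 4.34550e+07.
k=3: B_{6}/(6)! × [f^{(5)}(46) − f^{(5)}(9)] = 1/30240 × (0.00000 − 0.00000) = 0.00000.

S_3 ≈ 4.34550e+07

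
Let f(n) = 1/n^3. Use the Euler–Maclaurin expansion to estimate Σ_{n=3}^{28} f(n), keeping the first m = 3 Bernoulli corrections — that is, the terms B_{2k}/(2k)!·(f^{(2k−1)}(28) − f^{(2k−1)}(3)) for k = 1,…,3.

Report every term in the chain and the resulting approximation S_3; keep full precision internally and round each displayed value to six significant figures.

S_3 ≈ 0.0764435

The integral term ∫_3^28 1/x^3 dx = 0.0549178.
Endpoint term: (f(3) + f(28))/2 = (0.0370370 + 4.55539e-05)/2 = 0.0185413.
So far: 0.0734591.
Order-1 term: 1/12 · (-4.88078e-06 − (-0.0370370)) = 0.00308601.
After k=1: 0.0765451.
Order-2 term: −1/720 · (-1.24510e-07 − (-0.0823045)) = -0.000114312.
After k=2: 0.0764308.
Order-3 term: 1/30240 · (-6.67016e-09 − (-0.384088)) = 1.27013e-05.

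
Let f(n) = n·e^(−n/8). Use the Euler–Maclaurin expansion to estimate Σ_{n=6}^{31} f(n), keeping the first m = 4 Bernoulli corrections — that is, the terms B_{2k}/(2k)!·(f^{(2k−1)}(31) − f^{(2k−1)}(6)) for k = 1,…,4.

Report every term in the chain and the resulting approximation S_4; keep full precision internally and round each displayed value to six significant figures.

S_4 ≈ 48.1537

∫_6^31 x·e^(−x/8) dx evaluates to 46.4297.
½[f(6) + f(31)] = ½[2.83420 + 0.643384] = 1.73879.
Integral + boundary = 48.1685.
k=1: B_{2}/(2)! × [f^{(1)}(31) − f^{(1)}(6)] = 1/12 × (-0.0596687 − 0.118092) = -0.0148134.
Running total after k=1: 48.1537.
k=2: B_{4}/(4)! × [f^{(3)}(31) − f^{(3)}(6)] = −1/720 × (-0.000283751 − 0.0166066) = 2.34589e-05.
Running total after k=2: 48.1537.
k=3: B_{6}/(6)! × [f^{(5)}(31) − f^{(5)}(6)] = 1/30240 × (5.70035e-06 − 0.000490126) = -1.60194e-08.
Running total after k=3: 48.1537.
k=4: B_{8}/(8)! × [f^{(7)}(31) − f^{(7)}(6)] = −1/1209600 × (2.47411e-07 − 1.12621e-05) = 9.10606e-12.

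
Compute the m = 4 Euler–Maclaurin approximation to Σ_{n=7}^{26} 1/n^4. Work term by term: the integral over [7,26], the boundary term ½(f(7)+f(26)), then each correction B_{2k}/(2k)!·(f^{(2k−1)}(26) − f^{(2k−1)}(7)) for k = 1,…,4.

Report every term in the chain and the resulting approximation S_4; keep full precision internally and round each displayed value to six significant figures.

The integral term ∫_7^26 1/x^4 dx = 0.000952852.
½[f(7) + f(26)] = ½[0.000416493 + 2.18830e-06] = 0.000209341.
Integral + boundary = 0.00116219.
Order-1 term: 1/12 · (-3.36661e-07 − (-0.000237996)) = 1.98050e-05.
Partial sum through k=1: 0.00118200.
Order-2 term: −1/720 · (-1.49406e-08 − (-0.000145712)) = -2.02357e-07.
Partial sum through k=2: 0.00118180.
Order-3 term: 1/30240 · (-1.23768e-09 − (-0.000166528)) = 5.50683e-09.
Partial sum through k=3: 0.00118180.
Order-4 term: −1/1209600 · (-1.64780e-10 − (-0.000305868)) = -2.52867e-10.

S_4 ≈ 0.00118180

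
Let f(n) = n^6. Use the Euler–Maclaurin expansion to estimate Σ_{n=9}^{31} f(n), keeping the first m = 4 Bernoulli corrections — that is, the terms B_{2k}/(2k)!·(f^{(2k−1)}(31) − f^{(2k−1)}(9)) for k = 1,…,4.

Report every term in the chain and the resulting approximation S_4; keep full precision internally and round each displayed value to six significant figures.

S_4 ≈ 4.38799e+09

Integral: ∫_9^31 x^6 dx = 3.92969e+09.
Boundary: ½(f(9) + f(31)) = ½(531441 + 8.87504e+08) = 4.44018e+08.
Integral + boundary = 4.37371e+09.
Correction k=1: B_{2}/2! · (f^{(1)}(31) − f^{(1)}(9)) = 1/12 · (1.71775e+08 − 354294) = 1.42851e+07.
Partial sum through k=1: 4.38799e+09.
Correction k=2: B_{4}/4! · (f^{(3)}(31) − f^{(3)}(9)) = −1/720 · (3.57492e+06 − 87480.0) = -4843.67.
Partial sum through k=2: 4.38799e+09.
Correction k=3: B_{6}/6! · (f^{(5)}(31) − f^{(5)}(9)) = 1/30240 · (22320.0 − 6480.00) = 0.523810.
Partial sum through k=3: 4.38799e+09.
Correction k=4: B_{8}/8! · (f^{(7)}(31) − f^{(7)}(9)) = −1/1209600 · (0.00000 − 0.00000) = 0.00000.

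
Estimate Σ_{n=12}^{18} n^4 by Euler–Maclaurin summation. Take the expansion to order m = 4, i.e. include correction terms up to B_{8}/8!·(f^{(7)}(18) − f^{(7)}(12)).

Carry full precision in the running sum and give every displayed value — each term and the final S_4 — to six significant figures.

S_4 ≈ 392371

The integral term ∫_12^18 x^4 dx = 328147.
½[f(12) + f(18)] = ½[20736.0 + 104976] = 62856.0.
So far: 391003.
Order-1 term: 1/12 · (23328.0 − 6912.00) = 1368.00.
After k=1: 392371.
Order-2 term: −1/720 · (432.000 − 288.000) = -0.200000.
After k=2: 392371.
Order-3 term: 1/30240 · (0.00000 − 0.00000) = 0.00000.
After k=3: 392371.
Order-4 term: −1/1209600 · (0.00000 − 0.00000) = 0.00000.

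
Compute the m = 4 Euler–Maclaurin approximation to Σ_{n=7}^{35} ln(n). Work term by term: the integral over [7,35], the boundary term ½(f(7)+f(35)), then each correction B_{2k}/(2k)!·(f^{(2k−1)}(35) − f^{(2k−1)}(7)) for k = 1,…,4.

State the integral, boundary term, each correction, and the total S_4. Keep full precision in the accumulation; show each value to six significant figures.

S_4 ≈ 85.5569

The integral term ∫_7^35 ln(x) dx = 82.8158.
½[f(7) + f(35)] = ½[1.94591 + 3.55535] = 2.75063.
So far: 85.5664.
Order-1 term: 1/12 · (0.0285714 − 0.142857) = -0.00952381.
Partial sum through k=1: 85.5569.
Order-2 term: −1/720 · (4.66472e-05 − 0.00583090) = 8.03369e-06.
Partial sum through k=2: 85.5569.
Order-3 term: 1/30240 · (4.56952e-07 − 0.00142798) = -4.72063e-08.
Partial sum through k=3: 85.5569.
Order-4 term: −1/1209600 · (1.11907e-08 − 0.000874271) = 7.22768e-10.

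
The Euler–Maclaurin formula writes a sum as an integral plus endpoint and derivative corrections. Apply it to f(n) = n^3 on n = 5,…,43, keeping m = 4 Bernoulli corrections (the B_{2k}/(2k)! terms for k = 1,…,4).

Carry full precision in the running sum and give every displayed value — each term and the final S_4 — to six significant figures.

S_4 ≈ 894816

∫_5^43 x^3 dx evaluates to 854544.
½[f(5) + f(43)] = ½[125.000 + 79507.0] = 39816.0.
Integral + boundary = 894360.
k=1: B_{2}/(2)! × [f^{(1)}(43) − f^{(1)}(5)] = 1/12 × (5547.00 − 75.0000) = 456.000.
After k=1: 894816.
k=2: B_{4}/(4)! × [f^{(3)}(43) − f^{(3)}(5)] = −1/720 × (6.00000 − 6.00000) = 0.00000.
After k=2: 894816.
k=3: B_{6}/(6)! × [f^{(5)}(43) − f^{(5)}(5)] = 1/30240 × (0.00000 − 0.00000) = 0.00000.
After k=3: 894816.
k=4: B_{8}/(8)! × [f^{(7)}(43) − f^{(7)}(5)] = −1/1209600 × (0.00000 − 0.00000) = 0.00000.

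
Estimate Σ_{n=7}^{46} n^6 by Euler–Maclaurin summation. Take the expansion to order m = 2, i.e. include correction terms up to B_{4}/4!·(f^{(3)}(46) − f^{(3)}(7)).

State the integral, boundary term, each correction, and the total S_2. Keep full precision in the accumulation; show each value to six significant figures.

S_2 ≈ 6.70997e+10

∫_7^46 x^6 dx evaluates to 6.22595e+10.
½[f(7) + f(46)] = ½[117649 + 9.47430e+09] = 4.73721e+09.
Running total after boundary: 6.69968e+10.
Correction k=1: B_{2}/2! · (f^{(1)}(46) − f^{(1)}(7)) = 1/12 · (1.23578e+09 − 100842) = 1.02973e+08.
Partial sum through k=1: 6.70997e+10.
Correction k=2: B_{4}/4! · (f^{(3)}(46) − f^{(3)}(7)) = −1/720 · (1.16803e+07 − 41160.0) = -16165.5.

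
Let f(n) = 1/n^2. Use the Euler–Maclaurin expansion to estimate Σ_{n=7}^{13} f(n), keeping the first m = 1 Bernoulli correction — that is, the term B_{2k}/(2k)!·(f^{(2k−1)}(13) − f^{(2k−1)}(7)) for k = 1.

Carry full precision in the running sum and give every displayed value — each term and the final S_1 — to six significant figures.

S_1 ≈ 0.0795068

Integral: ∫_7^13 1/x^2 dx = 0.0659341.
½[f(7) + f(13)] = ½[0.0204082 + 0.00591716] = 0.0131627.
Integral + boundary = 0.0790967.
Order-1 term: 1/12 · (-0.000910332 − (-0.00583090)) = 0.000410048.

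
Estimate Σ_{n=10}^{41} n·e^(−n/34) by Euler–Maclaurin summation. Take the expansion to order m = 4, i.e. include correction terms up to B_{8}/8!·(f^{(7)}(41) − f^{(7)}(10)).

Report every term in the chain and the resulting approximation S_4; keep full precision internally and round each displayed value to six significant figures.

∫_10^41 x·e^(−x/34) dx evaluates to 351.262.
Boundary: ½(f(10) + f(41)) = ½(7.45189 + 12.2765) = 9.86421.
Integral + boundary = 361.126.
k=1: B_{2}/(2)! × [f^{(1)}(41) − f^{(1)}(10)] = 1/12 × (-0.0616469 − 0.526016) = -0.0489719.
Running total after k=1: 361.077.
k=2: B_{4}/(4)! × [f^{(3)}(41) − f^{(3)}(10)] = −1/720 × (0.000464713 − 0.00174428) = 1.77718e-06.
Running total after k=2: 361.077.
k=3: B_{6}/(6)! × [f^{(5)}(41) − f^{(5)}(10)] = 1/30240 × (8.50133e-07 − 2.62417e-06) = -5.86652e-11.
Running total after k=3: 361.077.
k=4: B_{8}/(8)! × [f^{(7)}(41) − f^{(7)}(10)] = −1/1209600 × (1.12307e-09 − 3.23481e-09) = 1.74582e-15.

S_4 ≈ 361.077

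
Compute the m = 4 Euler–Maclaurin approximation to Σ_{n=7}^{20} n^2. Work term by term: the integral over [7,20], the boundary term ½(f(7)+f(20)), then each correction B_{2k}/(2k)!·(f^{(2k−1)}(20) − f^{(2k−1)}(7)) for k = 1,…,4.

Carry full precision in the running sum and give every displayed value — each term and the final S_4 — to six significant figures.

S_4 ≈ 2779.00

Integral: ∫_7^20 x^2 dx = 2552.33.
Boundary: ½(f(7) + f(20)) = ½(49.0000 + 400.000) = 224.500.
Running total after boundary: 2776.83.
Correction k=1: B_{2}/2! · (f^{(1)}(20) − f^{(1)}(7)) = 1/12 · (40.0000 − 14.0000) = 2.16667.
After k=1: 2779.00.
Correction k=2: B_{4}/4! · (f^{(3)}(20) − f^{(3)}(7)) = −1/720 · (0.00000 − 0.00000) = 0.00000.
After k=2: 2779.00.
Correction k=3: B_{6}/6! · (f^{(5)}(20) − f^{(5)}(7)) = 1/30240 · (0.00000 − 0.00000) = 0.00000.
After k=3: 2779.00.
Correction k=4: B_{8}/8! · (f^{(7)}(20) − f^{(7)}(7)) = −1/1209600 · (0.00000 − 0.00000) = 0.00000.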